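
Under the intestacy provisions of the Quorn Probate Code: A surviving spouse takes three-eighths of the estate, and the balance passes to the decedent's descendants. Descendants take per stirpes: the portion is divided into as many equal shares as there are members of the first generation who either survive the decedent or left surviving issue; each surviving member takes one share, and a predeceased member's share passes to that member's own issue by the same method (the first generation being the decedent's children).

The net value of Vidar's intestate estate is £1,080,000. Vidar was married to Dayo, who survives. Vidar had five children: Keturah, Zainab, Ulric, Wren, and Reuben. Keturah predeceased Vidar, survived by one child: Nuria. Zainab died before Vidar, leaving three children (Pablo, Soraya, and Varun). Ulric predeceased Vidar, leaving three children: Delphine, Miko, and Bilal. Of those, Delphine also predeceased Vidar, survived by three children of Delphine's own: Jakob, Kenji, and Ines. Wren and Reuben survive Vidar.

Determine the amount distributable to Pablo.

Pablo receives £45,000.

Dayo takes three-eighths of £1,080,000 = £405,000. The remaining £675,000 passes to the descendants.
The descendants' portion (£675,000) is divided into 5 shares of £135,000: Wren and Reuben each take £135,000; Keturah's £135,000 share passes to Keturah's issue; Zainab's £135,000 share passes to Zainab's issue; Ulric's £135,000 share passes to Ulric's issue.
Keturah's share (£135,000) passes entirely to Nuria.
Zainab's share (£135,000) is divided into 3 shares of £45,000: Pablo, Soraya, and Varun each take £45,000.
Ulric's share (£135,000) is divided into 3 shares of £45,000: Miko and Bilal each take £45,000; Delphine's £45,000 share passes to Delphine's issue.
Delphine's share (£45,000) is divided into 3 shares of £15,000: Jakob, Kenji, and Ines each take £15,000.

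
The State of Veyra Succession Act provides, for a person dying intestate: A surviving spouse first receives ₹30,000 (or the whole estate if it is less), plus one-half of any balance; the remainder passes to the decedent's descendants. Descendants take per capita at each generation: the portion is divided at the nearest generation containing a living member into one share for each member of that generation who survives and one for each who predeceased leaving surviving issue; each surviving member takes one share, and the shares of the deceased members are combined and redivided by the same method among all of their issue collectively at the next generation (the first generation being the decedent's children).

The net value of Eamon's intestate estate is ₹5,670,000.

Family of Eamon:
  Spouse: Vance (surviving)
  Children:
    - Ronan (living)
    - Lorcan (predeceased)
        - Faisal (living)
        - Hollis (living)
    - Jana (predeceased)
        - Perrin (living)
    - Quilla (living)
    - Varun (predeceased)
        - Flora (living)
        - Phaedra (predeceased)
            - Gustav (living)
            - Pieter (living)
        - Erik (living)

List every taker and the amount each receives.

Vance: ₹2,850,000; Ronan: ₹564,000; Faisal: ₹282,000; Hollis: ₹282,000; Perrin: ₹282,000; Quilla: ₹564,000; Flora: ₹282,000; Gustav: ₹141,000; Pieter: ₹141,000; Erik: ₹282,000

Vance first takes ₹30,000, leaving a balance of ₹5,640,000. Vance then takes one-half of the balance (₹2,820,000), for a total of ₹2,850,000. The remaining ₹2,820,000 passes to the descendants.
The descendants' portion (₹2,820,000) is divided at the children's generation into 5 shares of ₹564,000. Ronan and Quilla each take ₹564,000. The 3 shares of the deceased (Lorcan, Jana, and Varun) are combined into a pool of ₹1,692,000.
That pool (₹1,692,000) is divided at the grandchildren's generation into 6 shares of ₹282,000. Faisal, Hollis, Perrin, Flora, and Erik each take ₹282,000. The remaining share for the deceased Phaedra (₹282,000) is carried to the next generation.
That pool (₹282,000) is divided at the great-grandchildren's generation equally among Gustav and Pieter: ₹141,000 each.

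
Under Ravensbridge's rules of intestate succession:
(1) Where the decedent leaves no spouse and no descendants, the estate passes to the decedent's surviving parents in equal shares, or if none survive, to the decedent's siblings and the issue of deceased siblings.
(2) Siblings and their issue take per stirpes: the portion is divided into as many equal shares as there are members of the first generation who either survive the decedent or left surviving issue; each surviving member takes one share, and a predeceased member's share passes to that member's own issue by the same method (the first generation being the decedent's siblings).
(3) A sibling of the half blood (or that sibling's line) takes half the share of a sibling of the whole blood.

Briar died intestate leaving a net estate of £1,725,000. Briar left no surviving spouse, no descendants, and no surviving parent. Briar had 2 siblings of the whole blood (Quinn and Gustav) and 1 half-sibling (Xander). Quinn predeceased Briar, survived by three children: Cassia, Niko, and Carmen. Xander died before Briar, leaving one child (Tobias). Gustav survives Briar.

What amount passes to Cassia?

Cassia receives £230,000.

The entire £1,725,000 passes to the siblings and their issue.
Counting each half-blood sibling's line as half a unit, there are 5/2 units in £1,725,000, so one unit is £690,000. Whole-blood lines (Quinn and Gustav) take £690,000 each; half-blood lines (Xander) take £345,000 each.
Quinn's share (£690,000) is divided into 3 shares of £230,000: Cassia, Niko, and Carmen each take £230,000.
Xander's share (£345,000) passes entirely to Tobias.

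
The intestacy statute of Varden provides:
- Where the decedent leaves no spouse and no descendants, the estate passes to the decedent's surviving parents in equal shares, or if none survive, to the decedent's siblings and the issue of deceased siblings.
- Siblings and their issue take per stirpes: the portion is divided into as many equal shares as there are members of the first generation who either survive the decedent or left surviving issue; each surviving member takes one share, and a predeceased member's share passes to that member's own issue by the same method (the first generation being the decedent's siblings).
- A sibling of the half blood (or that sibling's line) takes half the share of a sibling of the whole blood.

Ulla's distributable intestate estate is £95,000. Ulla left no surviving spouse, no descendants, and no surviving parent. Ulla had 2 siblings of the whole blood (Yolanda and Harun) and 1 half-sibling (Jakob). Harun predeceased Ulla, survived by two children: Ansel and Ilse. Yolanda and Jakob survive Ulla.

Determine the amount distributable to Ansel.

Ansel receives £19,000.

The entire £95,000 passes to the siblings and their issue.
Counting each half-blood sibling's line as half a unit, there are 5/2 units in £95,000, so one unit is £38,000. Whole-blood lines (Yolanda and Harun) take £38,000 each; half-blood lines (Jakob) take £19,000 each.
Harun's share (£38,000) is divided into 2 shares of £19,000: Ansel and Ilse each take £19,000.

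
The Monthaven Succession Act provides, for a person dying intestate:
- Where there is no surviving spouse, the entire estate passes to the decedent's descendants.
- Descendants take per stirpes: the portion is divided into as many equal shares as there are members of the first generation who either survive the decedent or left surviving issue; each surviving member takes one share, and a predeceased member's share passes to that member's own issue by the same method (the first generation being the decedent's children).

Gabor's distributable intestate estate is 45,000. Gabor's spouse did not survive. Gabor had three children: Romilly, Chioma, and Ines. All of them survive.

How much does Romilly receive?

The entire 45,000 passes to the descendants.
That amount (45,000) is divided into 3 shares of 15,000: Romilly, Chioma, and Ines each take 15,000.

Romilly receives 15,000.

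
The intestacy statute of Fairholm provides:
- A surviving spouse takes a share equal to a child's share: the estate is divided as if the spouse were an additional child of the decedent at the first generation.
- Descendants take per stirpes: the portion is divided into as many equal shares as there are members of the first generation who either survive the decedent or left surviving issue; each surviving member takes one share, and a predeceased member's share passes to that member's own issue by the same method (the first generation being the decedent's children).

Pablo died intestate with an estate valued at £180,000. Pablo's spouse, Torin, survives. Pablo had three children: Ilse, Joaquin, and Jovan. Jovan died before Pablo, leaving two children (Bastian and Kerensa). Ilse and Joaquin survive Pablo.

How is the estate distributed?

The spouse counts as an additional share at the children's level, so there are 4 primary shares of £45,000. Torin takes one such share (£45,000).
The children's combined portion (£135,000) is divided into 3 shares of £45,000: Ilse and Joaquin each take £45,000; Jovan's £45,000 share passes to Jovan's issue.
Jovan's share (£45,000) is divided into 2 shares of £22,500: Bastian and Kerensa each take £22,500.

Torin: £45,000; Ilse: £45,000; Joaquin: £45,000; Bastian: £22,500; Kerensa: £22,500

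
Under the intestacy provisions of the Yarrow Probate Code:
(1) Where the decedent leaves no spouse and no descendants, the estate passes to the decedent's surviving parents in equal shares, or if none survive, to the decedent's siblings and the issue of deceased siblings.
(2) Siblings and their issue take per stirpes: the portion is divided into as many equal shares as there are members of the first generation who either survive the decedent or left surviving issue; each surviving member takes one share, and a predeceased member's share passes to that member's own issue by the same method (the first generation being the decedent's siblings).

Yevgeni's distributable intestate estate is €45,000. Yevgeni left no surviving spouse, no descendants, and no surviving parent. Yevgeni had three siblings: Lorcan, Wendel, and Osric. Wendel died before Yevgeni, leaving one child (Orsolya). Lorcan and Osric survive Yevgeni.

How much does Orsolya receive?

The entire €45,000 passes to the siblings and their issue.
That amount (€45,000) is divided into 3 shares of €15,000: Lorcan and Osric each take €15,000; Wendel's €15,000 share passes to Wendel's issue.
Wendel's share (€15,000) passes entirely to Orsolya.

Orsolya receives €15,000.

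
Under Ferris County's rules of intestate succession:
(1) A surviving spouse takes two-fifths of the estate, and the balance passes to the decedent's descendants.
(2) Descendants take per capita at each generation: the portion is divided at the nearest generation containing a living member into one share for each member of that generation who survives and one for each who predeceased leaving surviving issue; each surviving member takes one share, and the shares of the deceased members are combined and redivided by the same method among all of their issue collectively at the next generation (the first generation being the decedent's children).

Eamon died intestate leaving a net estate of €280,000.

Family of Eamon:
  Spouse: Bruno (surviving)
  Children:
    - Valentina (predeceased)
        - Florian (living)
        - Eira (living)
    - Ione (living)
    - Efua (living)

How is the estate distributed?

Bruno: €112,000; Florian: €28,000; Eira: €28,000; Ione: €56,000; Efua: €56,000

Bruno takes two-fifths of €280,000 = €112,000. The remaining €168,000 passes to the descendants.
The descendants' portion (€168,000) is divided at the children's generation into 3 shares of €56,000. Ione and Efua each take €56,000. The remaining share for the deceased Valentina (€56,000) is carried to the next generation.
That pool (€56,000) is divided at the grandchildren's generation equally among Florian and Eira: €28,000 each.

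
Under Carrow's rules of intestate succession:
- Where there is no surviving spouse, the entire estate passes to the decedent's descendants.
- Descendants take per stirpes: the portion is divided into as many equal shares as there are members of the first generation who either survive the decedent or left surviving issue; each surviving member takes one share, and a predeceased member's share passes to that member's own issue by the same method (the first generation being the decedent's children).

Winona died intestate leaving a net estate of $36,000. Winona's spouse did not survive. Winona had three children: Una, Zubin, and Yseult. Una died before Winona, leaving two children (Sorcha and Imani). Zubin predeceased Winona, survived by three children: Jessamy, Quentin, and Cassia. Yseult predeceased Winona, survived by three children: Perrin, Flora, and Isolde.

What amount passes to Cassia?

The entire $36,000 passes to the descendants.
That amount ($36,000) is divided into 3 shares of $12,000: Una's $12,000 share passes to Una's issue; Zubin's $12,000 share passes to Zubin's issue; Yseult's $12,000 share passes to Yseult's issue.
Una's share ($12,000) is divided into 2 shares of $6,000: Sorcha and Imani each take $6,000.
Zubin's share ($12,000) is divided into 3 shares of $4,000: Jessamy, Quentin, and Cassia each take $4,000.
Yseult's share ($12,000) is divided into 3 shares of $4,000: Perrin, Flora, and Isolde each take $4,000.

Cassia receives $4,000.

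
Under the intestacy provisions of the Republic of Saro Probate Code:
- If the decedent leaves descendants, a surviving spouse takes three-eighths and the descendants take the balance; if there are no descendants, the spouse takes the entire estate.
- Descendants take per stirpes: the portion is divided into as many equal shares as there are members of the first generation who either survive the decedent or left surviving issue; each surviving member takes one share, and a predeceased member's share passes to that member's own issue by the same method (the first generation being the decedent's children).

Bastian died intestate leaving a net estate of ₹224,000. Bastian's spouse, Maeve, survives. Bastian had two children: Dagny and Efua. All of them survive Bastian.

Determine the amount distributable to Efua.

Maeve takes three-eighths of ₹224,000 = ₹84,000. The remaining ₹140,000 passes to the descendants.
The descendants' portion (₹140,000) is divided into 2 shares of ₹70,000: Dagny and Efua each take ₹70,000.

Efua receives ₹70,000.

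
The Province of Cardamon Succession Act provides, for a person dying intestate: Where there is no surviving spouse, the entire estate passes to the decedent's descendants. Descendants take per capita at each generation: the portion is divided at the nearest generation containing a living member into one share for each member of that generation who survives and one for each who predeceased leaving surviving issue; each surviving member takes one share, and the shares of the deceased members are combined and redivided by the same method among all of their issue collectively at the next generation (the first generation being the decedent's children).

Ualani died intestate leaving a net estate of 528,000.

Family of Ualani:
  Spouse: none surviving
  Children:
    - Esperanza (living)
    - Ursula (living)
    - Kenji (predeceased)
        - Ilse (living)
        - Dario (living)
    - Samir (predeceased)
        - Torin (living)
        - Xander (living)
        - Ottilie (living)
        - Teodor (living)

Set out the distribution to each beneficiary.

The entire 528,000 passes to the descendants.
That amount (528,000) is divided at the children's generation into 4 shares of 132,000. Esperanza and Ursula each take 132,000. The 2 shares of the deceased (Kenji and Samir) are combined into a pool of 264,000.
That pool (264,000) is divided at the grandchildren's generation equally among Ilse, Dario, Torin, Xander, Ottilie, and Teodor: 44,000 each.

Esperanza: 132,000; Ursula: 132,000; Ilse: 44,000; Dario: 44,000; Torin: 44,000; Xander: 44,000; Ottilie: 44,000; Teodor: 44,000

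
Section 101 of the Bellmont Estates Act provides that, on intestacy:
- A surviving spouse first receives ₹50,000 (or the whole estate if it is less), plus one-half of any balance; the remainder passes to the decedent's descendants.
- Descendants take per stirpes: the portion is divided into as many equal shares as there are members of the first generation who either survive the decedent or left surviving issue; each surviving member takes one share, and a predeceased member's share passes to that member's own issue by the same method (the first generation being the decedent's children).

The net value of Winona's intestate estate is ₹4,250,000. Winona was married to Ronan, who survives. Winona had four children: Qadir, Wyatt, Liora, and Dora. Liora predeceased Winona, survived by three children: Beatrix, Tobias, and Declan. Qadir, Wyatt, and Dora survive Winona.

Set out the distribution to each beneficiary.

Ronan: ₹2,150,000; Qadir: ₹525,000; Wyatt: ₹525,000; Beatrix: ₹175,000; Tobias: ₹175,000; Declan: ₹175,000; Dora: ₹525,000

Ronan first takes ₹50,000, leaving a balance of ₹4,200,000. Ronan then takes one-half of the balance (₹2,100,000), for a total of ₹2,150,000. The remaining ₹2,100,000 passes to the descendants.
The descendants' portion (₹2,100,000) is divided into 4 shares of ₹525,000: Qadir, Wyatt, and Dora each take ₹525,000; Liora's ₹525,000 share passes to Liora's issue.
Liora's share (₹525,000) is divided into 3 shares of ₹175,000: Beatrix, Tobias, and Declan each take ₹175,000.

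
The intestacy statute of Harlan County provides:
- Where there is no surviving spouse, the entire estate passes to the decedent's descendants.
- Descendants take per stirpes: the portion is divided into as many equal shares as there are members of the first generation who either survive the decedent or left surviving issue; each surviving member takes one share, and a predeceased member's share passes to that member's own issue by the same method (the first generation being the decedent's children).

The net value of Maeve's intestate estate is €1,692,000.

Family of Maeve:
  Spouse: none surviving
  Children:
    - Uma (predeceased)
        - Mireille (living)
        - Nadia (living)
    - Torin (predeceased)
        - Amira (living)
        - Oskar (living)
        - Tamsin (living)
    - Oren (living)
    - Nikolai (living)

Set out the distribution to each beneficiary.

The entire €1,692,000 passes to the descendants.
That amount (€1,692,000) is divided into 4 shares of €423,000: Oren and Nikolai each take €423,000; Uma's €423,000 share passes to Uma's issue; Torin's €423,000 share passes to Torin's issue.
Uma's share (€423,000) is divided into 2 shares of €211,500: Mireille and Nadia each take €211,500.
Torin's share (€423,000) is divided into 3 shares of €141,000: Amira, Oskar, and Tamsin each take €141,000.

Mireille: €211,500; Nadia: €211,500; Amira: €141,000; Oskar: €141,000; Tamsin: €141,000; Oren: €423,000; Nikolai: €423,000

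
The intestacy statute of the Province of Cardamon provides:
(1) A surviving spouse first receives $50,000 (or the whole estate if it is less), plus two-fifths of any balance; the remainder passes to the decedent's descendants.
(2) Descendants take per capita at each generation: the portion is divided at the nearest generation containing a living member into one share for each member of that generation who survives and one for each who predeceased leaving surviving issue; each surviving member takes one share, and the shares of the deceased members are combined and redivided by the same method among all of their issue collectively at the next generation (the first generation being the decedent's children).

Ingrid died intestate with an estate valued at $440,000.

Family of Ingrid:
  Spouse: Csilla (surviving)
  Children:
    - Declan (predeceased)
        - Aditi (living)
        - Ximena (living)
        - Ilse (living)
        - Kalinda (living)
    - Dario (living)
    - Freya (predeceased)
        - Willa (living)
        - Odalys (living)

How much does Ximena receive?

Ximena receives $26,000.

Csilla first takes $50,000, leaving a balance of $390,000. Csilla then takes two-fifths of the balance ($156,000), for a total of $206,000. The remaining $234,000 passes to the descendants.
The descendants' portion ($234,000) is divided at the children's generation into 3 shares of $78,000. Dario takes $78,000. The 2 shares of the deceased (Declan and Freya) are combined into a pool of $156,000.
That pool ($156,000) is divided at the grandchildren's generation equally among Aditi, Ximena, Ilse, Kalinda, Willa, and Odalys: $26,000 each.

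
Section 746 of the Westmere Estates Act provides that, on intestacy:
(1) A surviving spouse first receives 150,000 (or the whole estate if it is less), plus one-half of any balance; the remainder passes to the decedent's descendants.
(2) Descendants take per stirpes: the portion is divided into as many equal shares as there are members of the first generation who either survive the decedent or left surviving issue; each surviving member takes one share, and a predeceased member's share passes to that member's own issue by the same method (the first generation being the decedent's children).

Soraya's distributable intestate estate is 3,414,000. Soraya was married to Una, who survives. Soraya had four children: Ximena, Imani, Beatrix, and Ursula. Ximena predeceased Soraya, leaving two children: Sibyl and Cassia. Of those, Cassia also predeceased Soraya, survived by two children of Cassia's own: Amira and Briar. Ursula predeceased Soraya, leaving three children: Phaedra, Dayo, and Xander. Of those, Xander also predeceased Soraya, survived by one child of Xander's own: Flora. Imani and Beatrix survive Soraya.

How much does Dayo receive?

Dayo receives 136,000.

Una first takes 150,000, leaving a balance of 3,264,000. Una then takes one-half of the balance (1,632,000), for a total of 1,782,000. The remaining 1,632,000 passes to the descendants.
The descendants' portion (1,632,000) is divided into 4 shares of 408,000: Imani and Beatrix each take 408,000; Ximena's 408,000 share passes to Ximena's issue; Ursula's 408,000 share passes to Ursula's issue.
Ximena's share (408,000) is divided into 2 shares of 204,000: Sibyl takes 204,000; Cassia's 204,000 share passes to Cassia's issue.
Cassia's share (204,000) is divided into 2 shares of 102,000: Amira and Briar each take 102,000.
Ursula's share (408,000) is divided into 3 shares of 136,000: Phaedra and Dayo each take 136,000; Xander's 136,000 share passes to Xander's issue.
Xander's share (136,000) passes entirely to Flora.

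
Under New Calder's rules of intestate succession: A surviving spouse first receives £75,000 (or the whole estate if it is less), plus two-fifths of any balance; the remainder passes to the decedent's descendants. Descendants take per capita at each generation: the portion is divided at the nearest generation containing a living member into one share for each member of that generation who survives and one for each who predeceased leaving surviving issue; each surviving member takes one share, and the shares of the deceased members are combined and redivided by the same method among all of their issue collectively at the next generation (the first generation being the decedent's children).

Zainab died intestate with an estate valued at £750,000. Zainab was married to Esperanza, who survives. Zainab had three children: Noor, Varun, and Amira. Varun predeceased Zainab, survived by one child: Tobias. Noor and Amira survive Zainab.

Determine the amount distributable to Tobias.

Esperanza first takes £75,000, leaving a balance of £675,000. Esperanza then takes two-fifths of the balance (£270,000), for a total of £345,000. The remaining £405,000 passes to the descendants.
The descendants' portion (£405,000) is divided at the children's generation into 3 shares of £135,000. Noor and Amira each take £135,000. The remaining share for the deceased Varun (£135,000) is carried to the next generation.
That pool (£135,000) passes entirely to Tobias, the sole taker at the grandchildren's generation.

Tobias receives £135,000.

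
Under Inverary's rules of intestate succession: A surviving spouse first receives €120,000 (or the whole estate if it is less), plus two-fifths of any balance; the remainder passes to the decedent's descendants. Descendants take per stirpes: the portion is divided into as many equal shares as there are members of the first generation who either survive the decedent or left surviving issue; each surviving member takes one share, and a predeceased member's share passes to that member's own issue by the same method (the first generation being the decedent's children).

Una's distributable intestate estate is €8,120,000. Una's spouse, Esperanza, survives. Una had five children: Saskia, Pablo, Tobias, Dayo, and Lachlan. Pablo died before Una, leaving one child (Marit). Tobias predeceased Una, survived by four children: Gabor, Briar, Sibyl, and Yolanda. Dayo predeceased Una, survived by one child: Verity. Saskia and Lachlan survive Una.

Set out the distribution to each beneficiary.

Esperanza first takes €120,000, leaving a balance of €8,000,000. Esperanza then takes two-fifths of the balance (€3,200,000), for a total of €3,320,000. The remaining €4,800,000 passes to the descendants.
The descendants' portion (€4,800,000) is divided into 5 shares of €960,000: Saskia and Lachlan each take €960,000; Pablo's €960,000 share passes to Pablo's issue; Tobias's €960,000 share passes to Tobias's issue; Dayo's €960,000 share passes to Dayo's issue.
Pablo's share (€960,000) passes entirely to Marit.
Tobias's share (€960,000) is divided into 4 shares of €240,000: Gabor, Briar, Sibyl, and Yolanda each take €240,000.
Dayo's share (€960,000) passes entirely to Verity.

Esperanza: €3,320,000; Saskia: €960,000; Marit: €960,000; Gabor: €240,000; Briar: €240,000; Sibyl: €240,000; Yolanda: €240,000; Verity: €960,000; Lachlan: €960,000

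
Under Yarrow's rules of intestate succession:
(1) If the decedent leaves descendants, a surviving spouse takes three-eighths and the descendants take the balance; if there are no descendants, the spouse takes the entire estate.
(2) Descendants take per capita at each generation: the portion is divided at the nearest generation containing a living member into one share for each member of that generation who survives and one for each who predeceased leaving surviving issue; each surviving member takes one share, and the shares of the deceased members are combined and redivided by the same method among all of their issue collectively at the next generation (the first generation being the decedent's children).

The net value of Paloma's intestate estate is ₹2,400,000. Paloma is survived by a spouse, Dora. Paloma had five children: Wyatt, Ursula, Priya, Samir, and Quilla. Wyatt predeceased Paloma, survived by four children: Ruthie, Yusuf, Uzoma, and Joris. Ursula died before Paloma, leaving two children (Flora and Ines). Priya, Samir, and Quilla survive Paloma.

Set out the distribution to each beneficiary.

Dora takes three-eighths of ₹2,400,000 = ₹900,000. The remaining ₹1,500,000 passes to the descendants.
The descendants' portion (₹1,500,000) is divided at the children's generation into 5 shares of ₹300,000. Priya, Samir, and Quilla each take ₹300,000. The 2 shares of the deceased (Wyatt and Ursula) are combined into a pool of ₹600,000.
That pool (₹600,000) is divided at the grandchildren's generation equally among Ruthie, Yusuf, Uzoma, Joris, Flora, and Ines: ₹100,000 each.

Dora: ₹900,000; Ruthie: ₹100,000; Yusuf: ₹100,000; Uzoma: ₹100,000; Joris: ₹100,000; Flora: ₹100,000; Ines: ₹100,000; Priya: ₹300,000; Samir: ₹300,000; Quilla: ₹300,000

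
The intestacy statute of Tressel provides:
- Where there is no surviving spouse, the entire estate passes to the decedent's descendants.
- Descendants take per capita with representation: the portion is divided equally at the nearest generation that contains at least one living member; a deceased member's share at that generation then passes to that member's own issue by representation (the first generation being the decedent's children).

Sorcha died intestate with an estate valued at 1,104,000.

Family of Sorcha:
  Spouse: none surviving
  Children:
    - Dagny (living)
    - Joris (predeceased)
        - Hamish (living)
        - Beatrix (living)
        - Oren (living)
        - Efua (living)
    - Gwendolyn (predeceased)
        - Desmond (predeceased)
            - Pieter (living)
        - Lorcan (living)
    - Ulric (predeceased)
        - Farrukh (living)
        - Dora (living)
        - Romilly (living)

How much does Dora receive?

The entire 1,104,000 passes to the descendants.
That amount (1,104,000) is divided into 4 shares of 276,000: Dagny takes 276,000; Joris's 276,000 share passes to Joris's issue; Gwendolyn's 276,000 share passes to Gwendolyn's issue; Ulric's 276,000 share passes to Ulric's issue.
Joris's share (276,000) is divided into 4 shares of 69,000: Hamish, Beatrix, Oren, and Efua each take 69,000.
Gwendolyn's share (276,000) is divided into 2 shares of 138,000: Lorcan takes 138,000; Desmond's 138,000 share passes to Desmond's issue.
Desmond's share (138,000) passes entirely to Pieter.
Ulric's share (276,000) is divided into 3 shares of 92,000: Farrukh, Dora, and Romilly each take 92,000.

Dora receives 92,000.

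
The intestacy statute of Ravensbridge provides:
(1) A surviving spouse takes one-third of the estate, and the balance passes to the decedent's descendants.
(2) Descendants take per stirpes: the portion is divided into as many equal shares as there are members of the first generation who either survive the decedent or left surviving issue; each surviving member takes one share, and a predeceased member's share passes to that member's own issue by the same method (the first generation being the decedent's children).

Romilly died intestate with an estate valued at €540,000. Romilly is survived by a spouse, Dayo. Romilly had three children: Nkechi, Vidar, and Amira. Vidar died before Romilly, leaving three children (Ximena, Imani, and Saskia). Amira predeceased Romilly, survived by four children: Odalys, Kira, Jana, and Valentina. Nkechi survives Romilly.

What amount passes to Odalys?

Dayo takes one-third of €540,000 = €180,000. The remaining €360,000 passes to the descendants.
The descendants' portion (€360,000) is divided into 3 shares of €120,000: Nkechi takes €120,000; Vidar's €120,000 share passes to Vidar's issue; Amira's €120,000 share passes to Amira's issue.
Vidar's share (€120,000) is divided into 3 shares of €40,000: Ximena, Imani, and Saskia each take €40,000.
Amira's share (€120,000) is divided into 4 shares of €30,000: Odalys, Kira, Jana, and Valentina each take €30,000.

Odalys receives €30,000.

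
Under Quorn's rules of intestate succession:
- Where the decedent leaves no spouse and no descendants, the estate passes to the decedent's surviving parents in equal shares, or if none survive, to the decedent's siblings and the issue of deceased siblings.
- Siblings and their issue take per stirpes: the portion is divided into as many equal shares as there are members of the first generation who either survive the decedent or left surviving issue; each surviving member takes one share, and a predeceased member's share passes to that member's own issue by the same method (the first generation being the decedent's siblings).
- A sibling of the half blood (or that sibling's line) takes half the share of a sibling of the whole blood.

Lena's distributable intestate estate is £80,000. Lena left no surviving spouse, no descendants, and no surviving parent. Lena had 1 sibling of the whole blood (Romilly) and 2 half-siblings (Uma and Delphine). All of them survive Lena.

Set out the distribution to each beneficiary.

The entire £80,000 passes to the siblings and their issue.
Counting each half-blood sibling's line as half a unit, there are 2 units in £80,000, so one unit is £40,000. Whole-blood lines (Romilly) take £40,000 each; half-blood lines (Uma and Delphine) take £20,000 each.

Romilly: £40,000; Uma: £20,000; Delphine: £20,000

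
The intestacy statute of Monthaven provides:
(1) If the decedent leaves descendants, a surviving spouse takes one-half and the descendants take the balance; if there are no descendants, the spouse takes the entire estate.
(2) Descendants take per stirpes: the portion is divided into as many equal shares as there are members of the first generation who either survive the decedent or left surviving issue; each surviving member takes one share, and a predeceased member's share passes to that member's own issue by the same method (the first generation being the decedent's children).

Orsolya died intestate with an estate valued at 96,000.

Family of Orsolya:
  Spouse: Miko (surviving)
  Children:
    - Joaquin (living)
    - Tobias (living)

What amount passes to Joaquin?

Miko takes one-half of 96,000 = 48,000. The remaining 48,000 passes to the descendants.
The descendants' portion (48,000) is divided into 2 shares of 24,000: Joaquin and Tobias each take 24,000.

Joaquin receives 24,000.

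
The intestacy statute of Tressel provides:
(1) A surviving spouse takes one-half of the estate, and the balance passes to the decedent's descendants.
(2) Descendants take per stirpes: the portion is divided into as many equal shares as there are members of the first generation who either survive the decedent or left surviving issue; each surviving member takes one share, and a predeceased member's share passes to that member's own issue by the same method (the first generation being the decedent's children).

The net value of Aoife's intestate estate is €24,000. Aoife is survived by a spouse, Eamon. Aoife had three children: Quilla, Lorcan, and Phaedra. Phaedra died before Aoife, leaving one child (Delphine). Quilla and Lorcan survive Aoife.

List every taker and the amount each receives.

Eamon takes one-half of €24,000 = €12,000. The remaining €12,000 passes to the descendants.
The descendants' portion (€12,000) is divided into 3 shares of €4,000: Quilla and Lorcan each take €4,000; Phaedra's €4,000 share passes to Phaedra's issue.
Phaedra's share (€4,000) passes entirely to Delphine.

Eamon: €12,000; Quilla: €4,000; Lorcan: €4,000; Delphine: €4,000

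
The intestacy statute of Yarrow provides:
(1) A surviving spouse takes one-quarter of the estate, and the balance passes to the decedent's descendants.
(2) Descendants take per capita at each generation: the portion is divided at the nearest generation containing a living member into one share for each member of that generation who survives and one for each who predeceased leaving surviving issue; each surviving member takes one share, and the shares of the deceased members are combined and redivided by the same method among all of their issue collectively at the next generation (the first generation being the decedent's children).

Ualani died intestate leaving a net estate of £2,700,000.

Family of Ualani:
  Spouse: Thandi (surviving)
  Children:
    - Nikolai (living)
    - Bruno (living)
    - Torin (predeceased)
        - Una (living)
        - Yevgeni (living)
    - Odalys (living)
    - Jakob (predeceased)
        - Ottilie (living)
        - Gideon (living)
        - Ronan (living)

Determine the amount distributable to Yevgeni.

Thandi takes one-quarter of £2,700,000 = £675,000. The remaining £2,025,000 passes to the descendants.
The descendants' portion (£2,025,000) is divided at the children's generation into 5 shares of £405,000. Nikolai, Bruno, and Odalys each take £405,000. The 2 shares of the deceased (Torin and Jakob) are combined into a pool of £810,000.
That pool (£810,000) is divided at the grandchildren's generation equally among Una, Yevgeni, Ottilie, Gideon, and Ronan: £162,000 each.

Yevgeni receives £162,000.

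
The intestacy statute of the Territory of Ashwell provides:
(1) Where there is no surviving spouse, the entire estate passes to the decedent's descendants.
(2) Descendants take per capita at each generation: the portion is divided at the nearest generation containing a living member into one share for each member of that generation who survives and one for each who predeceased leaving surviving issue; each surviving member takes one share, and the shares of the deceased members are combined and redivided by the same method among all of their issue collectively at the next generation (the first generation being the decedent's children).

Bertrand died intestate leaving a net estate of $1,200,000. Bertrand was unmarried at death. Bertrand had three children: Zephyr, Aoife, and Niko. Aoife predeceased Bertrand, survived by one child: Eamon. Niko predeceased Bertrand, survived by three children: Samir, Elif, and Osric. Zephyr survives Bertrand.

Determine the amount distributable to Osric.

Osric receives $200,000.

The entire $1,200,000 passes to the descendants.
That amount ($1,200,000) is divided at the children's generation into 3 shares of $400,000. Zephyr takes $400,000. The 2 shares of the deceased (Aoife and Niko) are combined into a pool of $800,000.
That pool ($800,000) is divided at the grandchildren's generation equally among Eamon, Samir, Elif, and Osric: $200,000 each.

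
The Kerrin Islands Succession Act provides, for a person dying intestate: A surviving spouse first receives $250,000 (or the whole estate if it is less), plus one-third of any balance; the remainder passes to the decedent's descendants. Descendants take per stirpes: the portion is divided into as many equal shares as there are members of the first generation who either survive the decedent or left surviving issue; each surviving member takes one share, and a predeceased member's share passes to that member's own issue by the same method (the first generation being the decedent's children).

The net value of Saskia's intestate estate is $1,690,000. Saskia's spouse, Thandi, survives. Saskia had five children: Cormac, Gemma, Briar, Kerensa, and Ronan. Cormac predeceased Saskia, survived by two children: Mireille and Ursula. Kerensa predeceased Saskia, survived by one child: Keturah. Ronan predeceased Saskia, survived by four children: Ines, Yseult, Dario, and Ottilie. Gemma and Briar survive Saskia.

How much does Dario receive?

Thandi first takes $250,000, leaving a balance of $1,440,000. Thandi then takes one-third of the balance ($480,000), for a total of $730,000. The remaining $960,000 passes to the descendants.
The descendants' portion ($960,000) is divided into 5 shares of $192,000: Gemma and Briar each take $192,000; Cormac's $192,000 share passes to Cormac's issue; Kerensa's $192,000 share passes to Kerensa's issue; Ronan's $192,000 share passes to Ronan's issue.
Cormac's share ($192,000) is divided into 2 shares of $96,000: Mireille and Ursula each take $96,000.
Kerensa's share ($192,000) passes entirely to Keturah.
Ronan's share ($192,000) is divided into 4 shares of $48,000: Ines, Yseult, Dario, and Ottilie each take $48,000.

Dario receives $48,000.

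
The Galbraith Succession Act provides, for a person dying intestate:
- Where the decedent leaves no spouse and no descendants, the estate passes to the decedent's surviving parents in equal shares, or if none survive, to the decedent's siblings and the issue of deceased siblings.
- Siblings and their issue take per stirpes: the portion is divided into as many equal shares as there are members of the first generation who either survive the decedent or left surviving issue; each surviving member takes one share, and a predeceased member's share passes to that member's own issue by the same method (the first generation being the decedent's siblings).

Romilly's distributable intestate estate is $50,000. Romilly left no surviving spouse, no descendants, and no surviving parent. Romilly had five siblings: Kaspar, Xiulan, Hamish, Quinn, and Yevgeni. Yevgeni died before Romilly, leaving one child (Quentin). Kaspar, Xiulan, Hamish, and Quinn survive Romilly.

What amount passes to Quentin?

Quentin receives $10,000.

The entire $50,000 passes to the siblings and their issue.
That amount ($50,000) is divided into 5 shares of $10,000: Kaspar, Xiulan, Hamish, and Quinn each take $10,000; Yevgeni's $10,000 share passes to Yevgeni's issue.
Yevgeni's share ($10,000) passes entirely to Quentin.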